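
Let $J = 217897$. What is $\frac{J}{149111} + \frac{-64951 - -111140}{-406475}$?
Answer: $\frac{81682395096}{60609893725} \approx 1.3477$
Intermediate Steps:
$\frac{J}{149111} + \frac{-64951 - -111140}{-406475} = \frac{217897}{149111} + \frac{-64951 - -111140}{-406475} = 217897 \cdot \frac{1}{149111} + \left(-64951 + 111140\right) \left(- \frac{1}{406475}\right) = \frac{217897}{149111} + 46189 \left(- \frac{1}{406475}\right) = \frac{217897}{149111} - \frac{46189}{406475} = \frac{81682395096}{60609893725}$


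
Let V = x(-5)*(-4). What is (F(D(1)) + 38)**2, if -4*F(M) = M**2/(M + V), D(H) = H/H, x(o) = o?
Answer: 10182481/7056 ≈ 1443.1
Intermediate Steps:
D(H) = 1
V = 20 (V = -5*(-4) = 20)
F(M) = -M**2/(4*(20 + M)) (F(M) = -M**2/(4*(M + 20)) = -M**2/(4*(20 + M)))
(F(D(1)) + 38)**2 = (-1*1**2/(80 + 4*1) + 38)**2 = (-1*1/(80 + 4) + 38)**2 = (-1*1/84 + 38)**2 = (-1*1*1/84 + 38)**2 = (-1/84 + 38)**2 = (3191/84)**2 = 10182481/7056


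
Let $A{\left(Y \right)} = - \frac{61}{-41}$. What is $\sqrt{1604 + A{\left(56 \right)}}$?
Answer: $\frac{5 \sqrt{107953}}{41} \approx 40.069$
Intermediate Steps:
$A{\left(Y \right)} = \frac{61}{41}$ ($A{\left(Y \right)} = \left(-61\right) \left(- \frac{1}{41}\right) = \frac{61}{41}$)
$\sqrt{1604 + A{\left(56 \right)}} = \sqrt{1604 + \frac{61}{41}} = \sqrt{\frac{65825}{41}} = \frac{5 \sqrt{107953}}{41}$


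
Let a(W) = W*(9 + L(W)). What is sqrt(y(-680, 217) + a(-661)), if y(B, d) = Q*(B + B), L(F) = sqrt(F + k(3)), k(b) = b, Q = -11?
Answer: sqrt(9011 - 661*I*sqrt(658)) ≈ 118.77 - 71.38*I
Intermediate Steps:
L(F) = sqrt(3 + F) (L(F) = sqrt(F + 3) = sqrt(3 + F))
a(W) = W*(9 + sqrt(3 + W))
y(B, d) = -22*B (y(B, d) = -11*(B + B) = -22*B)
sqrt(y(-680, 217) + a(-661)) = sqrt(-22*(-680) - 661*(9 + sqrt(3 - 661))) = sqrt(14960 - 661*(9 + sqrt(-658))) = sqrt(14960 - 661*(9 + I*sqrt(658))) = sqrt(14960 + (-5949 - 661*I*sqrt(658))) = sqrt(9011 - 661*I*sqrt(658))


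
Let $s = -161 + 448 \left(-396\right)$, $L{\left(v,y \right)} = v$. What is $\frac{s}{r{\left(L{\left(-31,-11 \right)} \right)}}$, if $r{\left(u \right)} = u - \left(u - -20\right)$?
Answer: $\frac{177569}{20} \approx 8878.5$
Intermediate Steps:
$r{\left(u \right)} = -20$ ($r{\left(u \right)} = u - \left(u + 20\right) = u - \left(20 + u\right) = -20$)
$s = -177569$ ($s = -161 - 177408 = -177569$)
$\frac{s}{r{\left(L{\left(-31,-11 \right)} \right)}} = - \frac{177569}{-20} = \left(-177569\right) \left(- \frac{1}{20}\right) = \frac{177569}{20}$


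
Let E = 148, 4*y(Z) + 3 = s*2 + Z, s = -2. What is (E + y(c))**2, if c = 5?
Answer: 87025/4 ≈ 21756.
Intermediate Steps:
y(Z) = -7/4 + Z/4 (y(Z) = -3/4 + (-2*2 + Z)/4 = -3/4 + (-4 + Z)/4 = -3/4 + (-1 + Z/4) = -7/4 + Z/4)
(E + y(c))**2 = (148 + (-7/4 + (1/4)*5))**2 = (148 + (-7/4 + 5/4))**2 = (148 - 1/2)**2 = (295/2)**2 = 87025/4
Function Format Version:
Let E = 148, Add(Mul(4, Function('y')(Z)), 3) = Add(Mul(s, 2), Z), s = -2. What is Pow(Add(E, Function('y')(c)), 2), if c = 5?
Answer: Rational(87025, 4) ≈ 21756.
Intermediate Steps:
Function('y')(Z) = Add(Rational(-7, 4), Mul(Rational(1, 4), Z)) (Function('y')(Z) = Add(Rational(-3, 4), Mul(Rational(1, 4), Add(Mul(-2, 2), Z))) = Add(Rational(-3, 4), Mul(Rational(1, 4), Add(-4, Z))) = Add(Rational(-3, 4), Add(-1, Mul(Rational(1, 4), Z))) = Add(Rational(-7, 4), Mul(Rational(1, 4), Z)))
Pow(Add(E, Function('y')(c)), 2) = Pow(Add(148, Add(Rational(-7, 4), Mul(Rational(1, 4), 5))), 2) = Pow(Add(148, Add(Rational(-7, 4), Rational(5, 4))), 2) = Pow(Add(148, Rational(-1, 2)), 2) = Pow(Rational(295, 2), 2) = Rational(87025, 4)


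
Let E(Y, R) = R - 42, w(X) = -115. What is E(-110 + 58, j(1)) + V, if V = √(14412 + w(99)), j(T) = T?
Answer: -41 + 29*√17 ≈ 78.570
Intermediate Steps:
E(Y, R) = -42 + R
V = 29*√17 (V = √(14412 - 115) = √14297 = 29*√17 ≈ 119.57)
E(-110 + 58, j(1)) + V = (-42 + 1) + 29*√17 = -41 + 29*√17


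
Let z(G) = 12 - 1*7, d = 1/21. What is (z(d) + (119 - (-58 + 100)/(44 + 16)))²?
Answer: 1520289/100 ≈ 15203.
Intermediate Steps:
d = 1/21 ≈ 0.047619
z(G) = 5 (z(G) = 12 - 7 = 5)
(z(d) + (119 - (-58 + 100)/(44 + 16)))² = (5 + (119 - (-58 + 100)/(44 + 16)))² = (5 + (119 - 42/60))² = (5 + (119 - 1*7/10))² = (5 + (119 - 7/10))² = (5 + 1183/10)² = (1233/10)² = 1520289/100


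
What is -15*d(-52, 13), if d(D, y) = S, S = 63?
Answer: -945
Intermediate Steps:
d(D, y) = 63
-15*d(-52, 13) = -15*63 = -945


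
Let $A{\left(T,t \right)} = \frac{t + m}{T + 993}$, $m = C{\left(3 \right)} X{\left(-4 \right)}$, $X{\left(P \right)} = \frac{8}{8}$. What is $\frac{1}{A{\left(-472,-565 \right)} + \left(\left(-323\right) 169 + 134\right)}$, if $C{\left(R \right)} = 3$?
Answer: $- \frac{521}{28370575} \approx -1.8364 \cdot 10^{-5}$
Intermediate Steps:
$X{\left(P \right)} = 1$ ($X{\left(P \right)} = 8 \cdot \frac{1}{8} = 1$)
$m = 3$ ($m = 3 \cdot 1 = 3$)
$A{\left(T,t \right)} = \frac{3 + t}{993 + T}$ ($A{\left(T,t \right)} = \frac{t + 3}{T + 993} = \frac{3 + t}{993 + T}$)
$\frac{1}{A{\left(-472,-565 \right)} + \left(\left(-323\right) 169 + 134\right)} = \frac{1}{\frac{3 - 565}{993 - 472} + \left(\left(-323\right) 169 + 134\right)} = \frac{1}{\frac{1}{521} \left(-562\right) + \left(-54587 + 134\right)} = \frac{1}{\frac{1}{521} \left(-562\right) - 54453} = \frac{1}{- \frac{562}{521} - 54453} = \frac{1}{- \frac{28370575}{521}} = - \frac{521}{28370575}$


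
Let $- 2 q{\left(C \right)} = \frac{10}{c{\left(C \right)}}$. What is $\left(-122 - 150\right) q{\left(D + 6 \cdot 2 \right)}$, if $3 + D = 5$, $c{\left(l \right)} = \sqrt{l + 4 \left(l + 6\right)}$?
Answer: $\frac{680 \sqrt{94}}{47} \approx 140.27$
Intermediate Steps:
$c{\left(l \right)} = \sqrt{24 + 5 l}$ ($c{\left(l \right)} = \sqrt{l + 4 \left(6 + l\right)} = \sqrt{l + \left(24 + 4 l\right)} = \sqrt{24 + 5 l}$)
$D = 2$ ($D = -3 + 5 = 2$)
$q{\left(C \right)} = - \frac{5}{\sqrt{24 + 5 C}}$ ($q{\left(C \right)} = - \frac{10 \frac{1}{\sqrt{24 + 5 C}}}{2} = - \frac{5}{\sqrt{24 + 5 C}}$)
$\left(-122 - 150\right) q{\left(D + 6 \cdot 2 \right)} = \left(-122 - 150\right) \left(- \frac{5}{\sqrt{24 + 5 \left(2 + 6 \cdot 2\right)}}\right) = - 272 \left(- \frac{5}{\sqrt{24 + 5 \left(2 + 12\right)}}\right) = - 272 \left(- \frac{5}{\sqrt{24 + 5 \cdot 14}}\right) = - 272 \left(- \frac{5}{\sqrt{24 + 70}}\right) = - 272 \left(- \frac{5}{\sqrt{94}}\right) = - 272 \left(- 5 \frac{\sqrt{94}}{94}\right) = - 272 \left(- \frac{5 \sqrt{94}}{94}\right) = \frac{680 \sqrt{94}}{47}$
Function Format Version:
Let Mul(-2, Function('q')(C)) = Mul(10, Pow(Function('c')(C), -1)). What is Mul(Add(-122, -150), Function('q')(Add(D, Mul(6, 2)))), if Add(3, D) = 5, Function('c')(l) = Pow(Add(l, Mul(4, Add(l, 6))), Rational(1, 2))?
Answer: Mul(Rational(680, 47), Pow(94, Rational(1, 2))) ≈ 140.27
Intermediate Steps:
Function('c')(l) = Pow(Add(24, Mul(5, l)), Rational(1, 2)) (Function('c')(l) = Pow(Add(l, Mul(4, Add(6, l))), Rational(1, 2)) = Pow(Add(l, Add(24, Mul(4, l))), Rational(1, 2)) = Pow(Add(24, Mul(5, l)), Rational(1, 2)))
D = 2 (D = Add(-3, 5) = 2)
Function('q')(C) = Mul(-5, Pow(Add(24, Mul(5, C)), Rational(-1, 2))) (Function('q')(C) = Mul(Rational(-1, 2), Mul(10, Pow(Pow(Add(24, Mul(5, C)), Rational(1, 2)), -1))) = Mul(Rational(-1, 2), Mul(10, Pow(Add(24, Mul(5, C)), Rational(-1, 2)))) = Mul(-5, Pow(Add(24, Mul(5, C)), Rational(-1, 2))))
Mul(Add(-122, -150), Function('q')(Add(D, Mul(6, 2)))) = Mul(Add(-122, -150), Mul(-5, Pow(Add(24, Mul(5, Add(2, Mul(6, 2)))), Rational(-1, 2)))) = Mul(-272, Mul(-5, Pow(Add(24, Mul(5, Add(2, 12))), Rational(-1, 2)))) = Mul(-272, Mul(-5, Pow(Add(24, Mul(5, 14)), Rational(-1, 2)))) = Mul(-272, Mul(-5, Pow(Add(24, 70), Rational(-1, 2)))) = Mul(-272, Mul(-5, Pow(94, Rational(-1, 2)))) = Mul(-272, Mul(-5, Mul(Rational(1, 94), Pow(94, Rational(1, 2))))) = Mul(-272, Mul(Rational(-5, 94), Pow(94, Rational(1, 2)))) = Mul(Rational(680, 47), Pow(94, Rational(1, 2)))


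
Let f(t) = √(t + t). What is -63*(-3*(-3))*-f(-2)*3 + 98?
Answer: 98 + 3402*I ≈ 98.0 + 3402.0*I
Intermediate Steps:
f(t) = √2*√t (f(t) = √(2*t) = √2*√t)
-63*(-3*(-3))*-f(-2)*3 + 98 = -63*(-3*(-3))*-√2*√(-2)*3 + 98 = -567*-√2*I*√2*3 + 98 = -567*-2*I*3 + 98 = -567*(-6*I) + 98 = -(-3402)*I + 98 = 3402*I + 98 = 98 + 3402*I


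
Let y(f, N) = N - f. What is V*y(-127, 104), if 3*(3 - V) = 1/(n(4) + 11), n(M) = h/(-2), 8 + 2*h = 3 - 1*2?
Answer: 35035/51 ≈ 686.96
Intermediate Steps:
h = -7/2 (h = -4 + (3 - 1*2)/2 = -4 + (3 - 2)/2 = -4 + (½)*1 = -4 + ½ = -7/2 ≈ -3.5000)
n(M) = 7/4 (n(M) = -7/2/(-2) = -7/2*(-½) = 7/4)
V = 455/153 (V = 3 - 1/(3*(7/4 + 11)) = 3 - 1/(3*51/4) = 3 - ⅓*4/51 = 3 - 4/153 = 455/153 ≈ 2.9739)
V*y(-127, 104) = 455*(104 - 1*(-127))/153 = 455*(104 + 127)/153 = (455/153)*231 = 35035/51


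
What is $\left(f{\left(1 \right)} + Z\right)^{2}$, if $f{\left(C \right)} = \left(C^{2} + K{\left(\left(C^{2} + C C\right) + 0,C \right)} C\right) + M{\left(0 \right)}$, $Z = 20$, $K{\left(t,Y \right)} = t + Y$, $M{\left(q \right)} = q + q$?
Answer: $576$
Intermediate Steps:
$M{\left(q \right)} = 2 q$
$K{\left(t,Y \right)} = Y + t$
$f{\left(C \right)} = C^{2} + C \left(C + 2 C^{2}\right)$ ($f{\left(C \right)} = \left(C^{2} + \left(C + \left(\left(C^{2} + C C\right) + 0\right)\right) C\right) + 2 \cdot 0 = \left(C^{2} + \left(C + \left(\left(C^{2} + C^{2}\right) + 0\right)\right) C\right) + 0 = \left(C^{2} + \left(C + \left(2 C^{2} + 0\right)\right) C\right) + 0 = \left(C^{2} + \left(C + 2 C^{2}\right) C\right) + 0 = \left(C^{2} + C \left(C + 2 C^{2}\right)\right) + 0 = C^{2} + C \left(C + 2 C^{2}\right)$)
$\left(f{\left(1 \right)} + Z\right)^{2} = \left(2 \cdot 1^{2} \left(1 + 1\right) + 20\right)^{2} = \left(2 \cdot 1 \cdot 2 + 20\right)^{2} = \left(4 + 20\right)^{2} = 24^{2} = 576$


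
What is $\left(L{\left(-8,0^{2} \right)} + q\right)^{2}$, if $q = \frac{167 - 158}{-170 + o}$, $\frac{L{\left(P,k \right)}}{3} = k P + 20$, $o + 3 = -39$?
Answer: $\frac{161569521}{44944} \approx 3594.9$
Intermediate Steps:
$o = -42$ ($o = -3 - 39 = -42$)
$L{\left(P,k \right)} = 60 + 3 P k$ ($L{\left(P,k \right)} = 3 \left(k P + 20\right) = 3 \left(P k + 20\right) = 3 \left(20 + P k\right) = 60 + 3 P k$)
$q = - \frac{9}{212}$ ($q = \frac{167 - 158}{-170 - 42} = \frac{9}{-212} = 9 \left(- \frac{1}{212}\right) = - \frac{9}{212} \approx -0.042453$)
$\left(L{\left(-8,0^{2} \right)} + q\right)^{2} = \left(\left(60 + 3 \left(-8\right) 0^{2}\right) - \frac{9}{212}\right)^{2} = \left(\left(60 + 3 \left(-8\right) 0\right) - \frac{9}{212}\right)^{2} = \left(\left(60 + 0\right) - \frac{9}{212}\right)^{2} = \left(60 - \frac{9}{212}\right)^{2} = \left(\frac{12711}{212}\right)^{2} = \frac{161569521}{44944}$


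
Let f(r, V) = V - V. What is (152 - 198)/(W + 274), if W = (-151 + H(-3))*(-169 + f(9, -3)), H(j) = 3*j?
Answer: -23/13657 ≈ -0.0016841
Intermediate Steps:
f(r, V) = 0
W = 27040 (W = (-151 + 3*(-3))*(-169 + 0) = (-151 - 9)*(-169) = -160*(-169) = 27040)
(152 - 198)/(W + 274) = (152 - 198)/(27040 + 274) = -46/27314 = -46*1/27314 = -23/13657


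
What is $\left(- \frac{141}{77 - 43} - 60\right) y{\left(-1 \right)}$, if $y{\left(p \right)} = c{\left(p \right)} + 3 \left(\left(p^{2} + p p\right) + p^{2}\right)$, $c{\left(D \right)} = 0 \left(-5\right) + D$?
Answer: $- \frac{8724}{17} \approx -513.18$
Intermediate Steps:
$c{\left(D \right)} = D$ ($c{\left(D \right)} = 0 + D = D$)
$y{\left(p \right)} = p + 9 p^{2}$ ($y{\left(p \right)} = p + 3 \left(\left(p^{2} + p p\right) + p^{2}\right) = p + 3 \left(\left(p^{2} + p^{2}\right) + p^{2}\right) = p + 3 \left(2 p^{2} + p^{2}\right) = p + 3 \cdot 3 p^{2} = p + 9 p^{2}$)
$\left(- \frac{141}{77 - 43} - 60\right) y{\left(-1 \right)} = \left(- \frac{141}{77 - 43} - 60\right) \left(- (1 + 9 \left(-1\right))\right) = \left(- \frac{141}{77 - 43} - 60\right) \left(- (1 - 9)\right) = \left(- \frac{141}{34} - 60\right) \left(\left(-1\right) \left(-8\right)\right) = \left(\left(-141\right) \frac{1}{34} - 60\right) 8 = \left(- \frac{141}{34} - 60\right) 8 = \left(- \frac{2181}{34}\right) 8 = - \frac{8724}{17}$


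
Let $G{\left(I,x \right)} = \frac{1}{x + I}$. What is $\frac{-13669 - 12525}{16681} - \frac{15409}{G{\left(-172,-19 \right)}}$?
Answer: $\frac{7013448835}{2383} \approx 2.9431 \cdot 10^{6}$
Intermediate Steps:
$G{\left(I,x \right)} = \frac{1}{I + x}$
$\frac{-13669 - 12525}{16681} - \frac{15409}{G{\left(-172,-19 \right)}} = \frac{-13669 - 12525}{16681} - \frac{15409}{\frac{1}{-172 - 19}} = \left(-13669 - 12525\right) \frac{1}{16681} - \frac{15409}{\frac{1}{-191}} = \left(-26194\right) \frac{1}{16681} - \frac{15409}{- \frac{1}{191}} = - \frac{3742}{2383} - -2943119 = - \frac{3742}{2383} + 2943119 = \frac{7013448835}{2383}$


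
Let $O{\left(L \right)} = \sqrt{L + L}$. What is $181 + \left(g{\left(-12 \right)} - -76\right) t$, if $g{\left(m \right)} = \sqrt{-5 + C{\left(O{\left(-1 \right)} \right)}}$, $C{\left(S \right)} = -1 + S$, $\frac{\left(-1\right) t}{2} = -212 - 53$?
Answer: $40461 + 530 \sqrt{-6 + i \sqrt{2}} \approx 40613.0 + 1307.1 i$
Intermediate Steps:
$t = 530$ ($t = - 2 \left(-212 - 53\right) = \left(-2\right) \left(-265\right) = 530$)
$O{\left(L \right)} = \sqrt{2} \sqrt{L}$ ($O{\left(L \right)} = \sqrt{2 L} = \sqrt{2} \sqrt{L}$)
$g{\left(m \right)} = \sqrt{-6 + i \sqrt{2}}$ ($g{\left(m \right)} = \sqrt{-5 - \left(1 - \sqrt{2} \sqrt{-1}\right)} = \sqrt{-5 - \left(1 - \sqrt{2} i\right)} = \sqrt{-5 - \left(1 - i \sqrt{2}\right)} = \sqrt{-6 + i \sqrt{2}}$)
$181 + \left(g{\left(-12 \right)} - -76\right) t = 181 + \left(\sqrt{-6 + i \sqrt{2}} - -76\right) 530 = 181 + \left(\sqrt{-6 + i \sqrt{2}} + 76\right) 530 = 181 + \left(76 + \sqrt{-6 + i \sqrt{2}}\right) 530 = 181 + \left(40280 + 530 \sqrt{-6 + i \sqrt{2}}\right) = 40461 + 530 \sqrt{-6 + i \sqrt{2}}$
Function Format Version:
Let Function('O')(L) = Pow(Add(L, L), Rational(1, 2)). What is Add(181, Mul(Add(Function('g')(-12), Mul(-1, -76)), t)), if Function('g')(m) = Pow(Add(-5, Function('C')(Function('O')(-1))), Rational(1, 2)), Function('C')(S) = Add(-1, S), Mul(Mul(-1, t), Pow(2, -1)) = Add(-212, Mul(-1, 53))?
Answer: Add(40461, Mul(530, Pow(Add(-6, Mul(I, Pow(2, Rational(1, 2)))), Rational(1, 2)))) ≈ Add(40613., Mul(1307.1, I))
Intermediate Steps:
t = 530 (t = Mul(-2, Add(-212, Mul(-1, 53))) = Mul(-2, Add(-212, -53)) = Mul(-2, -265) = 530)
Function('O')(L) = Mul(Pow(2, Rational(1, 2)), Pow(L, Rational(1, 2))) (Function('O')(L) = Pow(Mul(2, L), Rational(1, 2)) = Mul(Pow(2, Rational(1, 2)), Pow(L, Rational(1, 2))))
Function('g')(m) = Pow(Add(-6, Mul(I, Pow(2, Rational(1, 2)))), Rational(1, 2)) (Function('g')(m) = Pow(Add(-5, Add(-1, Mul(Pow(2, Rational(1, 2)), Pow(-1, Rational(1, 2))))), Rational(1, 2)) = Pow(Add(-5, Add(-1, Mul(Pow(2, Rational(1, 2)), I))), Rational(1, 2)) = Pow(Add(-5, Add(-1, Mul(I, Pow(2, Rational(1, 2))))), Rational(1, 2)) = Pow(Add(-6, Mul(I, Pow(2, Rational(1, 2)))), Rational(1, 2)))
Add(181, Mul(Add(Function('g')(-12), Mul(-1, -76)), t)) = Add(181, Mul(Add(Pow(Add(-6, Mul(I, Pow(2, Rational(1, 2)))), Rational(1, 2)), Mul(-1, -76)), 530)) = Add(181, Mul(Add(Pow(Add(-6, Mul(I, Pow(2, Rational(1, 2)))), Rational(1, 2)), 76), 530)) = Add(181, Mul(Add(76, Pow(Add(-6, Mul(I, Pow(2, Rational(1, 2)))), Rational(1, 2))), 530)) = Add(181, Add(40280, Mul(530, Pow(Add(-6, Mul(I, Pow(2, Rational(1, 2)))), Rational(1, 2))))) = Add(40461, Mul(530, Pow(Add(-6, Mul(I, Pow(2, Rational(1, 2)))), Rational(1, 2))))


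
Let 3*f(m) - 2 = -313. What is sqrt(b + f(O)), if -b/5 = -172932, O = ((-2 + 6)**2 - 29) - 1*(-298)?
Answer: sqrt(7781007)/3 ≈ 929.82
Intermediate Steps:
O = 285 (O = (4**2 - 29) + 298 = (16 - 29) + 298 = -13 + 298 = 285)
f(m) = -311/3 (f(m) = 2/3 + (1/3)*(-313) = 2/3 - 313/3 = -311/3)
b = 864660 (b = -5*(-172932) = 864660)
sqrt(b + f(O)) = sqrt(864660 - 311/3) = sqrt(2593669/3) = sqrt(7781007)/3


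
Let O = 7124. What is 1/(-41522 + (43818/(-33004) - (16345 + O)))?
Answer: -16502/1072503391 ≈ -1.5386e-5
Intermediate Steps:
1/(-41522 + (43818/(-33004) - (16345 + O))) = 1/(-41522 + (43818/(-33004) - (16345 + 7124))) = 1/(-41522 + (43818*(-1/33004) - 1*23469)) = 1/(-41522 + (-21909/16502 - 23469)) = 1/(-41522 - 387307347/16502) = 1/(-1072503391/16502) = -16502/1072503391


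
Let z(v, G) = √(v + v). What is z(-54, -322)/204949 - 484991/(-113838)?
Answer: 484991/113838 + 6*I*√3/204949 ≈ 4.2604 + 5.0707e-5*I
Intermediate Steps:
z(v, G) = √2*√v (z(v, G) = √(2*v) = √2*√v)
z(-54, -322)/204949 - 484991/(-113838) = (√2*√(-54))/204949 - 484991/(-113838) = (√2*(3*I*√6))*(1/204949) - 484991*(-1/113838) = (6*I*√3)*(1/204949) + 484991/113838 = 6*I*√3/204949 + 484991/113838 = 484991/113838 + 6*I*√3/204949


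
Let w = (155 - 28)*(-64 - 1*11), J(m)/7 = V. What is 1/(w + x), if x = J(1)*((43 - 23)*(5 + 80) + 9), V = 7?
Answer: 1/74216 ≈ 1.3474e-5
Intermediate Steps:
J(m) = 49 (J(m) = 7*7 = 49)
w = -9525 (w = 127*(-64 - 11) = 127*(-75) = -9525)
x = 83741 (x = 49*((43 - 23)*(5 + 80) + 9) = 49*(20*85 + 9) = 49*(1700 + 9) = 49*1709 = 83741)
1/(w + x) = 1/(-9525 + 83741) = 1/74216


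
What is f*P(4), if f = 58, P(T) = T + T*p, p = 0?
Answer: 232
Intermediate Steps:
P(T) = T (P(T) = T + T*0 = T + 0 = T)
f*P(4) = 58*4 = 232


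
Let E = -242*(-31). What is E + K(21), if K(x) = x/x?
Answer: 7503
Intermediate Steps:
E = 7502
K(x) = 1
E + K(21) = 7502 + 1 = 7503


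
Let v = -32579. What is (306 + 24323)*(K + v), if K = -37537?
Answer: -1726886964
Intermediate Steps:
(306 + 24323)*(K + v) = (306 + 24323)*(-37537 - 32579) = 24629*(-70116) = -1726886964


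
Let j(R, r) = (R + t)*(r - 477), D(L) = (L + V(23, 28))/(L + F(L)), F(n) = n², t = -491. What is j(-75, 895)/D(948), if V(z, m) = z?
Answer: -212846867376/971 ≈ -2.1920e+8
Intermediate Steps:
D(L) = (23 + L)/(L + L²) (D(L) = (L + 23)/(L + L²) = (23 + L)/(L + L²))
j(R, r) = (-491 + R)*(-477 + r) (j(R, r) = (R - 491)*(r - 477) = (-491 + R)*(-477 + r))
j(-75, 895)/D(948) = (234207 - 491*895 - 477*(-75) - 75*895)/(((23 + 948)/(948*(1 + 948)))) = (234207 - 439445 + 35775 - 67125)/(((1/948)*971/949)) = -236588/((1/948)*(1/949)*971) = -236588/971/899652 = -236588*899652/971 = -212846867376/971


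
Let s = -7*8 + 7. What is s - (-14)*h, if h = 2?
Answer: -21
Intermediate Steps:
s = -49 (s = -56 + 7 = -49)
s - (-14)*h = -49 - (-14)*2 = -49 - 1*(-28) = -49 + 28 = -21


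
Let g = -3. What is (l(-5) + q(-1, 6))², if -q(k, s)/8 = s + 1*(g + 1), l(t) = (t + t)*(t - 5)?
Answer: 4624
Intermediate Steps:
l(t) = 2*t*(-5 + t) (l(t) = (2*t)*(-5 + t) = 2*t*(-5 + t))
q(k, s) = 16 - 8*s (q(k, s) = -8*(s + 1*(-3 + 1)) = -8*(s + 1*(-2)) = -8*(s - 2) = -8*(-2 + s) = 16 - 8*s)
(l(-5) + q(-1, 6))² = (2*(-5)*(-5 - 5) + (16 - 8*6))² = (2*(-5)*(-10) + (16 - 48))² = (100 - 32)² = 68² = 4624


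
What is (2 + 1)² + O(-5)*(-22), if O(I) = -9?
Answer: 207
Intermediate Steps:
(2 + 1)² + O(-5)*(-22) = (2 + 1)² - 9*(-22) = 3² + 198 = 9 + 198 = 207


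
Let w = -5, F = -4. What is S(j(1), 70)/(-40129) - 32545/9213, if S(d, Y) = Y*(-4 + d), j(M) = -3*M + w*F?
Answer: -1314382135/369708477 ≈ -3.5552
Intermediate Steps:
j(M) = 20 - 3*M (j(M) = -3*M - 5*(-4) = -3*M + 20 = 20 - 3*M)
S(j(1), 70)/(-40129) - 32545/9213 = (70*(-4 + (20 - 3*1)))/(-40129) - 32545/9213 = (70*(-4 + (20 - 3)))*(-1/40129) - 32545*1/9213 = (70*(-4 + 17))*(-1/40129) - 32545/9213 = (70*13)*(-1/40129) - 32545/9213 = 910*(-1/40129) - 32545/9213 = -910/40129 - 32545/9213 = -1314382135/369708477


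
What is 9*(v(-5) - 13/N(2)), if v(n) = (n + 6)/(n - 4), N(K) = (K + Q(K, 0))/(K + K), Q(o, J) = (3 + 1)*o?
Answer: -239/5 ≈ -47.800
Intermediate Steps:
Q(o, J) = 4*o
N(K) = 5/2 (N(K) = (K + 4*K)/(K + K) = (5*K)/((2*K)) = (5*K)*(1/(2*K)) = 5/2)
v(n) = (6 + n)/(-4 + n)
9*(v(-5) - 13/N(2)) = 9*((6 - 5)/(-4 - 5) - 13/5/2) = 9*(1/(-9) - 13*2/5) = 9*(-1/9*1 - 26/5) = 9*(-1/9 - 26/5) = 9*(-239/45) = -239/5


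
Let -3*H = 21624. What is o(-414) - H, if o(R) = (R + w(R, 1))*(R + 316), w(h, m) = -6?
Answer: 48368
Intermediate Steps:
o(R) = (-6 + R)*(316 + R) (o(R) = (R - 6)*(R + 316) = (-6 + R)*(316 + R))
H = -7208 (H = -⅓*21624 = -7208)
o(-414) - H = (-1896 + (-414)² + 310*(-414)) - 1*(-7208) = (-1896 + 171396 - 128340) + 7208 = 41160 + 7208 = 48368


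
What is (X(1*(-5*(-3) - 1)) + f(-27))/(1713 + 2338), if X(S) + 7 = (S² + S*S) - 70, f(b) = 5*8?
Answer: 355/4051 ≈ 0.087633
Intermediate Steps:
f(b) = 40
X(S) = -77 + 2*S² (X(S) = -7 + ((S² + S*S) - 70) = -7 + ((S² + S²) - 70) = -7 + (2*S² - 70) = -7 + (-70 + 2*S²) = -77 + 2*S²)
(X(1*(-5*(-3) - 1)) + f(-27))/(1713 + 2338) = ((-77 + 2*(1*(-5*(-3) - 1))²) + 40)/(1713 + 2338) = ((-77 + 2*(1*(15 - 1))²) + 40)/4051 = ((-77 + 2*(1*14)²) + 40)*(1/4051) = ((-77 + 2*14²) + 40)*(1/4051) = ((-77 + 2*196) + 40)*(1/4051) = ((-77 + 392) + 40)*(1/4051) = (315 + 40)*(1/4051) = 355*(1/4051) = 355/4051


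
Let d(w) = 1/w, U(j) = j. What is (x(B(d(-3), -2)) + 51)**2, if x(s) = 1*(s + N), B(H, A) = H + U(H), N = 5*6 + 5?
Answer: 65536/9 ≈ 7281.8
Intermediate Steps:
d(w) = 1/w
N = 35 (N = 30 + 5 = 35)
B(H, A) = 2*H (B(H, A) = H + H = 2*H)
x(s) = 35 + s (x(s) = 1*(s + 35) = 1*(35 + s) = 35 + s)
(x(B(d(-3), -2)) + 51)**2 = ((35 + 2/(-3)) + 51)**2 = ((35 + 2*(-1/3)) + 51)**2 = ((35 - 2/3) + 51)**2 = (103/3 + 51)**2 = (256/3)**2 = 65536/9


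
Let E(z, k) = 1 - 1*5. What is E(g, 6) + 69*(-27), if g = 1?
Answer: -1867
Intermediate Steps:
E(z, k) = -4 (E(z, k) = 1 - 5 = -4)
E(g, 6) + 69*(-27) = -4 + 69*(-27) = -4 - 1863 = -1867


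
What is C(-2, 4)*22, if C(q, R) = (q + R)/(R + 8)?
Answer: 11/3 ≈ 3.6667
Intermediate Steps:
C(q, R) = (R + q)/(8 + R)
C(-2, 4)*22 = ((4 - 2)/(8 + 4))*22 = (2/12)*22 = ((1/12)*2)*22 = (1/6)*22 = 11/3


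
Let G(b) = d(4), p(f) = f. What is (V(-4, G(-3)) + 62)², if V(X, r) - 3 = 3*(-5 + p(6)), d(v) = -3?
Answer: 4624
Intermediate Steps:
G(b) = -3
V(X, r) = 6 (V(X, r) = 3 + 3*(-5 + 6) = 3 + 3*1 = 3 + 3 = 6)
(V(-4, G(-3)) + 62)² = (6 + 62)² = 68² = 4624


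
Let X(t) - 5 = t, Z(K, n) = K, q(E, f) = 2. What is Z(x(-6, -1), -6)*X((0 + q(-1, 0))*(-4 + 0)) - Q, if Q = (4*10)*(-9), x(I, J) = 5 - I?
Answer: 327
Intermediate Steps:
X(t) = 5 + t
Q = -360 (Q = 40*(-9) = -360)
Z(x(-6, -1), -6)*X((0 + q(-1, 0))*(-4 + 0)) - Q = (5 - 1*(-6))*(5 + (0 + 2)*(-4 + 0)) - 1*(-360) = (5 + 6)*(5 + 2*(-4)) + 360 = 11*(5 - 8) + 360 = 11*(-3) + 360 = -33 + 360 = 327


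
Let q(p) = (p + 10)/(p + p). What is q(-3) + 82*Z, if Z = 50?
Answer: 24593/6 ≈ 4098.8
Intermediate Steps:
q(p) = (10 + p)/(2*p) (q(p) = (10 + p)/((2*p)) = (10 + p)*(1/(2*p)) = (10 + p)/(2*p))
q(-3) + 82*Z = (½)*(10 - 3)/(-3) + 82*50 = (½)*(-⅓)*7 + 4100 = -7/6 + 4100 = 24593/6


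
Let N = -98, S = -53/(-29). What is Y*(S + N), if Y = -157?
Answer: 437873/29 ≈ 15099.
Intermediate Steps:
S = 53/29 (S = -53*(-1/29) = 53/29 ≈ 1.8276)
Y*(S + N) = -157*(53/29 - 98) = -157*(-2789/29) = 437873/29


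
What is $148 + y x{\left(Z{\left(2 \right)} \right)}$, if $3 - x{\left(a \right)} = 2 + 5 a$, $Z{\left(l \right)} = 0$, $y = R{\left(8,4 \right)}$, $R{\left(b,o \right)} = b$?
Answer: $156$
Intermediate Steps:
$y = 8$
$x{\left(a \right)} = 1 - 5 a$ ($x{\left(a \right)} = 3 - \left(2 + 5 a\right) = 1 - 5 a$)
$148 + y x{\left(Z{\left(2 \right)} \right)} = 148 + 8 \left(1 - 0\right) = 148 + 8 \left(1 + 0\right) = 148 + 8 \cdot 1 = 148 + 8 = 156$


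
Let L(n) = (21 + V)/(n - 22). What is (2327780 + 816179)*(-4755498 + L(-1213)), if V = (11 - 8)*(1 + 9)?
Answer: -1420353632309283/95 ≈ -1.4951e+13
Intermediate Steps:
V = 30 (V = 3*10 = 30)
L(n) = 51/(-22 + n) (L(n) = (21 + 30)/(n - 22) = 51/(-22 + n))
(2327780 + 816179)*(-4755498 + L(-1213)) = (2327780 + 816179)*(-4755498 + 51/(-22 - 1213)) = 3143959*(-4755498 + 51/(-1235)) = 3143959*(-4755498 + 51*(-1/1235)) = 3143959*(-4755498 - 51/1235) = 3143959*(-5873040081/1235) = -1420353632309283/95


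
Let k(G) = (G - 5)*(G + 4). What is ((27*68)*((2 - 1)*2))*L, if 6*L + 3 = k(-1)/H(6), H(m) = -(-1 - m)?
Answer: -23868/7 ≈ -3409.7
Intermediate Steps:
k(G) = (-5 + G)*(4 + G)
H(m) = 1 + m
L = -13/14 (L = -½ + ((-20 + (-1)² - 1*(-1))/(1 + 6))/6 = -½ + ((-20 + 1 + 1)/7)/6 = -½ + (-18*⅐)/6 = -½ + (⅙)*(-18/7) = -½ - 3/7 = -13/14 ≈ -0.92857)
((27*68)*((2 - 1)*2))*L = ((27*68)*((2 - 1)*2))*(-13/14) = (1836*(1*2))*(-13/14) = (1836*2)*(-13/14) = 3672*(-13/14) = -23868/7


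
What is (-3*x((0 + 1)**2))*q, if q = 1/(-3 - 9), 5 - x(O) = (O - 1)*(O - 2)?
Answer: 5/4 ≈ 1.2500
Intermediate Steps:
x(O) = 5 - (-1 + O)*(-2 + O) (x(O) = 5 - (O - 1)*(O - 2) = 5 - (-1 + O)*(-2 + O))
q = -1/12 (q = 1/(-12) = -1/12 ≈ -0.083333)
(-3*x((0 + 1)**2))*q = -3*(3 - ((0 + 1)**2)**2 + 3*(0 + 1)**2)*(-1/12) = -3*(3 - (1**2)**2 + 3*1**2)*(-1/12) = -3*(3 - 1*1**2 + 3*1)*(-1/12) = -3*(3 - 1*1 + 3)*(-1/12) = -3*(3 - 1 + 3)*(-1/12) = -3*5*(-1/12) = -15*(-1/12) = 5/4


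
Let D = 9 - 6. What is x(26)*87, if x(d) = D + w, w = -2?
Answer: 87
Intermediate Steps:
D = 3
x(d) = 1 (x(d) = 3 - 2 = 1)
x(26)*87 = 1*87 = 87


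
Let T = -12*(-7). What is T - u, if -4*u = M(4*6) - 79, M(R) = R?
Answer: 281/4 ≈ 70.250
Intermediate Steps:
T = 84
u = 55/4 (u = -(4*6 - 79)/4 = -(24 - 79)/4 = -¼*(-55) = 55/4 ≈ 13.750)
T - u = 84 - 1*55/4 = 84 - 55/4 = 281/4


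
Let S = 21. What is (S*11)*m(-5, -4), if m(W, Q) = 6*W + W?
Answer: -8085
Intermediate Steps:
m(W, Q) = 7*W
(S*11)*m(-5, -4) = (21*11)*(7*(-5)) = 231*(-35) = -8085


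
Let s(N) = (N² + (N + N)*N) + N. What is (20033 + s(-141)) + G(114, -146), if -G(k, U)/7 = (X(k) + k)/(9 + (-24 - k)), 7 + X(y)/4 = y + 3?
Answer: 10263893/129 ≈ 79565.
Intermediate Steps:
X(y) = -16 + 4*y (X(y) = -28 + 4*(y + 3) = -28 + 4*(3 + y) = -28 + (12 + 4*y) = -16 + 4*y)
G(k, U) = -7*(-16 + 5*k)/(-15 - k) (G(k, U) = -7*((-16 + 4*k) + k)/(9 + (-24 - k)) = -7*(-16 + 5*k)/(-15 - k))
s(N) = N + 3*N² (s(N) = (N² + (2*N)*N) + N = (N² + 2*N²) + N = 3*N² + N = N + 3*N²)
(20033 + s(-141)) + G(114, -146) = (20033 - 141*(1 + 3*(-141))) + 7*(-16 + 5*114)/(15 + 114) = (20033 - 141*(1 - 423)) + 7*(-16 + 570)/129 = (20033 - 141*(-422)) + 7*(1/129)*554 = (20033 + 59502) + 3878/129 = 79535 + 3878/129 = 10263893/129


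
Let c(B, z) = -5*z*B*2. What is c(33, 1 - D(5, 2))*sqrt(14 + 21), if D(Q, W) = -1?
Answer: -660*sqrt(35) ≈ -3904.6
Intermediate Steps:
c(B, z) = -10*B*z (c(B, z) = -5*B*z*2 = -10*B*z)
c(33, 1 - D(5, 2))*sqrt(14 + 21) = (-10*33*(1 - 1*(-1)))*sqrt(14 + 21) = (-10*33*(1 + 1))*sqrt(35) = (-10*33*2)*sqrt(35) = -660*sqrt(35)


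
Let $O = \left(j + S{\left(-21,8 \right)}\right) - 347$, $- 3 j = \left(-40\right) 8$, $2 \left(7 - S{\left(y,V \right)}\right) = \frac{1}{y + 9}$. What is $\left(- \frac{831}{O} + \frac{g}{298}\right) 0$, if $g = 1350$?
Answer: $0$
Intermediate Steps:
$S{\left(y,V \right)} = 7 - \frac{1}{2 \left(9 + y\right)}$ ($S{\left(y,V \right)} = 7 - \frac{1}{2 \left(y + 9\right)} = 7 - \frac{1}{2 \left(9 + y\right)}$)
$j = \frac{320}{3}$ ($j = - \frac{\left(-40\right) 8}{3} = \left(- \frac{1}{3}\right) \left(-320\right) = \frac{320}{3} \approx 106.67$)
$O = - \frac{5599}{24}$ ($O = \left(\frac{320}{3} + \frac{125 + 14 \left(-21\right)}{2 \left(9 - 21\right)}\right) - 347 = \left(\frac{320}{3} + \frac{125 - 294}{2 \left(-12\right)}\right) - 347 = \left(\frac{320}{3} + \frac{1}{2} \left(- \frac{1}{12}\right) \left(-169\right)\right) - 347 = \left(\frac{320}{3} + \frac{169}{24}\right) - 347 = \frac{2729}{24} - 347 = - \frac{5599}{24} \approx -233.29$)
$\left(- \frac{831}{O} + \frac{g}{298}\right) 0 = \left(- \frac{831}{- \frac{5599}{24}} + \frac{1350}{298}\right) 0 = \left(\left(-831\right) \left(- \frac{24}{5599}\right) + 1350 \cdot \frac{1}{298}\right) 0 = \left(\frac{19944}{5599} + \frac{675}{149}\right) 0 = \frac{6750981}{834251} \cdot 0 = 0$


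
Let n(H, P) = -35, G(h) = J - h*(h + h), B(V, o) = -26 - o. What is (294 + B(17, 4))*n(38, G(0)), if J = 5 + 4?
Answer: -9240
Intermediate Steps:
J = 9
G(h) = 9 - 2*h² (G(h) = 9 - h*(h + h) = 9 - h*2*h = 9 - 2*h²)
(294 + B(17, 4))*n(38, G(0)) = (294 + (-26 - 1*4))*(-35) = (294 + (-26 - 4))*(-35) = (294 - 30)*(-35) = 264*(-35) = -9240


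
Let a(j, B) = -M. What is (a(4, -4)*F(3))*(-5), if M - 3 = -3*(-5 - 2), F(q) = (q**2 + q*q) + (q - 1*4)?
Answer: 2040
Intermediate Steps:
F(q) = -4 + q + 2*q**2 (F(q) = (q**2 + q**2) + (q - 4) = 2*q**2 + (-4 + q) = -4 + q + 2*q**2)
M = 24 (M = 3 - 3*(-5 - 2) = 3 - 3*(-7) = 3 + 21 = 24)
a(j, B) = -24 (a(j, B) = -1*24 = -24)
(a(4, -4)*F(3))*(-5) = -24*(-4 + 3 + 2*3**2)*(-5) = -24*(-4 + 3 + 2*9)*(-5) = -24*(-4 + 3 + 18)*(-5) = -24*17*(-5) = -408*(-5) = 2040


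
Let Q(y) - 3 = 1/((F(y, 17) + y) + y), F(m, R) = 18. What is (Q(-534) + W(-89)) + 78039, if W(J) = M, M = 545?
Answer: 82516349/1050 ≈ 78587.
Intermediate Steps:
W(J) = 545
Q(y) = 3 + 1/(18 + 2*y) (Q(y) = 3 + 1/((18 + y) + y) = 3 + 1/(18 + 2*y))
(Q(-534) + W(-89)) + 78039 = ((55 + 6*(-534))/(2*(9 - 534)) + 545) + 78039 = ((½)*(55 - 3204)/(-525) + 545) + 78039 = ((½)*(-1/525)*(-3149) + 545) + 78039 = (3149/1050 + 545) + 78039 = 575399/1050 + 78039 = 82516349/1050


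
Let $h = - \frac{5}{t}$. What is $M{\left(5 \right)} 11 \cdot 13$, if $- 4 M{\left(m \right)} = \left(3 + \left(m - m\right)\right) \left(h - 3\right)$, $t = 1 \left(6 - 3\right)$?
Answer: $\frac{1001}{2} \approx 500.5$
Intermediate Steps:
$t = 3$ ($t = 1 \cdot 3 = 3$)
$h = - \frac{5}{3} \approx -1.6667$
$M{\left(m \right)} = \frac{7}{2}$ ($M{\left(m \right)} = - \frac{\left(3 + \left(m - m\right)\right) \left(- \frac{5}{3} - 3\right)}{4} = - \frac{\left(3 + 0\right) \left(- \frac{14}{3}\right)}{4} = - \frac{3 \left(- \frac{14}{3}\right)}{4} = \left(- \frac{1}{4}\right) \left(-14\right) = \frac{7}{2}$)
$M{\left(5 \right)} 11 \cdot 13 = \frac{7}{2} \cdot 11 \cdot 13 = \frac{77}{2} \cdot 13 = \frac{1001}{2}$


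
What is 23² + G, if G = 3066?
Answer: 3595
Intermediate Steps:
23² + G = 23² + 3066 = 529 + 3066 = 3595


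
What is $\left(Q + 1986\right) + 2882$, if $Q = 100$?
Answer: $4968$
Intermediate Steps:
$\left(Q + 1986\right) + 2882 = \left(100 + 1986\right) + 2882 = 2086 + 2882 = 4968$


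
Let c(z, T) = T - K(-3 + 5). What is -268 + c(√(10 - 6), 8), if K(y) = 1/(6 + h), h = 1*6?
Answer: -3121/12 ≈ -260.08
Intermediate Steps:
h = 6
K(y) = 1/12 (K(y) = 1/(6 + 6) = 1/12)
c(z, T) = -1/12 + T (c(z, T) = T - 1*1/12 = T - 1/12 = -1/12 + T)
-268 + c(√(10 - 6), 8) = -268 + (-1/12 + 8) = -268 + 95/12 = -3121/12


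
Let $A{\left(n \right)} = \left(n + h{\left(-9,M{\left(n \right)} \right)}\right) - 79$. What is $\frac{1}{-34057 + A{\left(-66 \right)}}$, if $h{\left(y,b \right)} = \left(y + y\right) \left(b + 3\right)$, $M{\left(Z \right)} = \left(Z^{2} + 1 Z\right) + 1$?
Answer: $- \frac{1}{111494} \approx -8.9691 \cdot 10^{-6}$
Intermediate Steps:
$M{\left(Z \right)} = 1 + Z + Z^{2}$ ($M{\left(Z \right)} = \left(Z^{2} + Z\right) + 1 = \left(Z + Z^{2}\right) + 1 = 1 + Z + Z^{2}$)
$h{\left(y,b \right)} = 2 y \left(3 + b\right)$
$A{\left(n \right)} = -151 - 18 n^{2} - 17 n$ ($A{\left(n \right)} = \left(n + 2 \left(-9\right) \left(3 + \left(1 + n + n^{2}\right)\right)\right) - 79 = \left(n + 2 \left(-9\right) \left(4 + n + n^{2}\right)\right) - 79 = \left(n - \left(72 + 18 n + 18 n^{2}\right)\right) - 79 = \left(-72 - 18 n^{2} - 17 n\right) - 79 = -151 - 18 n^{2} - 17 n$)
$\frac{1}{-34057 + A{\left(-66 \right)}} = \frac{1}{-34057 - \left(-971 + 78408\right)} = \frac{1}{-34057 - 77437} = \frac{1}{-111494} = - \frac{1}{111494}$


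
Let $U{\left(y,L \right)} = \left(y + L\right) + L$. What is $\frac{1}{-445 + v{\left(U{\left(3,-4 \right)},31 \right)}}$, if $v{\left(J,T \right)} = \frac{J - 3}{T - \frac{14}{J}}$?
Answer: $- \frac{169}{75245} \approx -0.002246$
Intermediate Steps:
$U{\left(y,L \right)} = y + 2 L$ ($U{\left(y,L \right)} = \left(L + y\right) + L = y + 2 L$)
$v{\left(J,T \right)} = \frac{-3 + J}{T - \frac{14}{J}}$
$\frac{1}{-445 + v{\left(U{\left(3,-4 \right)},31 \right)}} = \frac{1}{-445 + \frac{\left(3 + 2 \left(-4\right)\right) \left(-3 + \left(3 + 2 \left(-4\right)\right)\right)}{-14 + \left(3 + 2 \left(-4\right)\right) 31}} = \frac{1}{-445 + \frac{\left(3 - 8\right) \left(-3 + \left(3 - 8\right)\right)}{-14 + \left(3 - 8\right) 31}} = \frac{1}{-445 - \frac{5 \left(-3 - 5\right)}{-14 - 155}} = \frac{1}{-445 - 5 \frac{1}{-14 - 155} \left(-8\right)} = \frac{1}{-445 - 5 \frac{1}{-169} \left(-8\right)} = \frac{1}{-445 - \left(- \frac{5}{169}\right) \left(-8\right)} = \frac{1}{-445 - \frac{40}{169}} = \frac{1}{- \frac{75245}{169}} = - \frac{169}{75245}$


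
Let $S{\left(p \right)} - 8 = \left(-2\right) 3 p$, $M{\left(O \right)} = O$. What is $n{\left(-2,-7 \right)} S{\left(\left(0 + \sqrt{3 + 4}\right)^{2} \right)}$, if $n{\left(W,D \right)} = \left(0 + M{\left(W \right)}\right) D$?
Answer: $-476$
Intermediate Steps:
$S{\left(p \right)} = 8 - 6 p$ ($S{\left(p \right)} = 8 + \left(-2\right) 3 p = 8 - 6 p$)
$n{\left(W,D \right)} = D W$ ($n{\left(W,D \right)} = \left(0 + W\right) D = W D = D W$)
$n{\left(-2,-7 \right)} S{\left(\left(0 + \sqrt{3 + 4}\right)^{2} \right)} = \left(-7\right) \left(-2\right) \left(8 - 6 \left(0 + \sqrt{3 + 4}\right)^{2}\right) = 14 \left(8 - 6 \left(0 + \sqrt{7}\right)^{2}\right) = 14 \left(8 - 6 \left(\sqrt{7}\right)^{2}\right) = 14 \left(8 - 42\right) = 14 \left(-34\right) = -476$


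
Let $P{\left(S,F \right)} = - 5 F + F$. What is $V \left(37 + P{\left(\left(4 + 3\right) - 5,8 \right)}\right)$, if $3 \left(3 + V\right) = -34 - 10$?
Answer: $- \frac{265}{3} \approx -88.333$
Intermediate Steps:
$V = - \frac{53}{3}$ ($V = -3 + \frac{-34 - 10}{3} = -3 + \frac{1}{3} \left(-44\right) = -3 - \frac{44}{3} = - \frac{53}{3} \approx -17.667$)
$P{\left(S,F \right)} = - 4 F$
$V \left(37 + P{\left(\left(4 + 3\right) - 5,8 \right)}\right) = - \frac{53 \left(37 - 32\right)}{3} = \left(- \frac{53}{3}\right) 5 = - \frac{265}{3}$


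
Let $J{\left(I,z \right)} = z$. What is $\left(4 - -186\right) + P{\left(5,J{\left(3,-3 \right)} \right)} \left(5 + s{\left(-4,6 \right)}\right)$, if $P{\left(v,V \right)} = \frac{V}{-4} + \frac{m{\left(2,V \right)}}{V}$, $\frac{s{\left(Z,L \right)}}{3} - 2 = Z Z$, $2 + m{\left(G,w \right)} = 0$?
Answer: $\frac{3283}{12} \approx 273.58$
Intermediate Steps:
$m{\left(G,w \right)} = -2$ ($m{\left(G,w \right)} = -2 + 0 = -2$)
$s{\left(Z,L \right)} = 6 + 3 Z^{2}$ ($s{\left(Z,L \right)} = 6 + 3 Z Z = 6 + 3 Z^{2}$)
$P{\left(v,V \right)} = - \frac{2}{V} - \frac{V}{4}$ ($P{\left(v,V \right)} = \frac{V}{-4} - \frac{2}{V} = V \left(- \frac{1}{4}\right) - \frac{2}{V} = - \frac{V}{4} - \frac{2}{V} = - \frac{2}{V} - \frac{V}{4}$)
$\left(4 - -186\right) + P{\left(5,J{\left(3,-3 \right)} \right)} \left(5 + s{\left(-4,6 \right)}\right) = \left(4 - -186\right) + \left(- \frac{2}{-3} - - \frac{3}{4}\right) \left(5 + \left(6 + 3 \left(-4\right)^{2}\right)\right) = \left(4 + 186\right) + \left(\left(-2\right) \left(- \frac{1}{3}\right) + \frac{3}{4}\right) \left(5 + \left(6 + 3 \cdot 16\right)\right) = 190 + \left(\frac{2}{3} + \frac{3}{4}\right) \left(5 + \left(6 + 48\right)\right) = 190 + \frac{17 \left(5 + 54\right)}{12} = 190 + \frac{17}{12} \cdot 59 = 190 + \frac{1003}{12} = \frac{3283}{12}$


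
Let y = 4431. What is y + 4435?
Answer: 8866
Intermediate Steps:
y + 4435 = 4431 + 4435 = 8866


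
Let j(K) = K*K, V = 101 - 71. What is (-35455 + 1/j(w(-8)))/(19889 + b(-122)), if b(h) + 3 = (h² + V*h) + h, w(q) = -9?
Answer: -1435927/1255014 ≈ -1.1442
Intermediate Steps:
V = 30
b(h) = -3 + h² + 31*h (b(h) = -3 + ((h² + 30*h) + h) = -3 + (h² + 31*h) = -3 + h² + 31*h)
j(K) = K²
(-35455 + 1/j(w(-8)))/(19889 + b(-122)) = (-35455 + 1/((-9)²))/(19889 + (-3 + (-122)² + 31*(-122))) = (-35455 + 1/81)/(19889 + (-3 + 14884 - 3782)) = (-35455 + 1/81)/(19889 + 11099) = -2871854/81/30988 = -2871854/81*1/30988 = -1435927/1255014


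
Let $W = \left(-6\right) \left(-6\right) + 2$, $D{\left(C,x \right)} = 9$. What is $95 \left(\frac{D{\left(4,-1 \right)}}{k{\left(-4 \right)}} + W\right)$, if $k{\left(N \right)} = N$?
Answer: $\frac{13585}{4} \approx 3396.3$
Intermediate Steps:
$W = 38$ ($W = 36 + 2 = 38$)
$95 \left(\frac{D{\left(4,-1 \right)}}{k{\left(-4 \right)}} + W\right) = 95 \left(\frac{9}{-4} + 38\right) = 95 \left(9 \left(- \frac{1}{4}\right) + 38\right) = 95 \left(- \frac{9}{4} + 38\right) = 95 \cdot \frac{143}{4} = \frac{13585}{4}$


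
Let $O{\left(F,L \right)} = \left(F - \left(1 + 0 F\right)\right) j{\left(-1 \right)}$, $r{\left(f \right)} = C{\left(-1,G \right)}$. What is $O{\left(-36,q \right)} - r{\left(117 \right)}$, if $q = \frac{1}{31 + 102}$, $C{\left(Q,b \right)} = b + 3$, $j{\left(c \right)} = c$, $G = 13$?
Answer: $21$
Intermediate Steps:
$C{\left(Q,b \right)} = 3 + b$
$q = \frac{1}{133} \approx 0.0075188$
$r{\left(f \right)} = 16$ ($r{\left(f \right)} = 3 + 13 = 16$)
$O{\left(F,L \right)} = 1 - F$ ($O{\left(F,L \right)} = \left(F - \left(1 + 0 F\right)\right) \left(-1\right) = \left(F + \left(0 - 1\right)\right) \left(-1\right) = \left(F - 1\right) \left(-1\right) = \left(-1 + F\right) \left(-1\right) = 1 - F$)
$O{\left(-36,q \right)} - r{\left(117 \right)} = \left(1 - -36\right) - 16 = \left(1 + 36\right) - 16 = 37 - 16 = 21$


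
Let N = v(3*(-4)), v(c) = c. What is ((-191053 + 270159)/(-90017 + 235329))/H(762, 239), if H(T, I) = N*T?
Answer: -39553/664366464 ≈ -5.9535e-5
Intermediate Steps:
N = -12 (N = 3*(-4) = -12)
H(T, I) = -12*T
((-191053 + 270159)/(-90017 + 235329))/H(762, 239) = ((-191053 + 270159)/(-90017 + 235329))/((-12*762)) = (79106/145312)/(-9144) = (79106*(1/145312))*(-1/9144) = (39553/72656)*(-1/9144) = -39553/664366464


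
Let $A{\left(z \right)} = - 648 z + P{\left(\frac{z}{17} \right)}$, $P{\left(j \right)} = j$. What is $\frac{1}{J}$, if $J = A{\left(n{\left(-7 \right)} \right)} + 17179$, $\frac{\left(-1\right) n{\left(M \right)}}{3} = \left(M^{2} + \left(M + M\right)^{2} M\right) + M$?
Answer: $- \frac{17}{43657807} \approx -3.8939 \cdot 10^{-7}$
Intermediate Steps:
$n{\left(M \right)} = - 12 M^{3} - 3 M - 3 M^{2}$ ($n{\left(M \right)} = - 3 \left(\left(M^{2} + \left(M + M\right)^{2} M\right) + M\right) = - 3 \left(\left(M^{2} + \left(2 M\right)^{2} M\right) + M\right) = - 3 \left(\left(M^{2} + 4 M^{2} M\right) + M\right) = - 3 \left(\left(M^{2} + 4 M^{3}\right) + M\right) = - 3 \left(M + M^{2} + 4 M^{3}\right) = - 12 M^{3} - 3 M - 3 M^{2}$)
$A{\left(z \right)} = - \frac{11015 z}{17}$ ($A{\left(z \right)} = - 648 z + \frac{z}{17} = - \frac{11015 z}{17}$)
$J = - \frac{43657807}{17}$ ($J = - \frac{11015 \left(\left(-3\right) \left(-7\right) \left(1 - 7 + 4 \left(-7\right)^{2}\right)\right)}{17} + 17179 = - \frac{11015 \left(\left(-3\right) \left(-7\right) \left(1 - 7 + 4 \cdot 49\right)\right)}{17} + 17179 = - \frac{11015 \left(\left(-3\right) \left(-7\right) \left(1 - 7 + 196\right)\right)}{17} + 17179 = - \frac{11015 \left(\left(-3\right) \left(-7\right) 190\right)}{17} + 17179 = \left(- \frac{11015}{17}\right) 3990 + 17179 = - \frac{43949850}{17} + 17179 = - \frac{43657807}{17} \approx -2.5681 \cdot 10^{6}$)
$\frac{1}{J} = \frac{1}{- \frac{43657807}{17}} = - \frac{17}{43657807}$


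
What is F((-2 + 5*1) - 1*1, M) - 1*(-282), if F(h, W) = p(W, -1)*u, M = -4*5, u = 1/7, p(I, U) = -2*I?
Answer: 2014/7 ≈ 287.71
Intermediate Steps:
u = 1/7 ≈ 0.14286
M = -20
F(h, W) = -2*W/7 (F(h, W) = -2*W*(1/7) = -2*W/7)
F((-2 + 5*1) - 1*1, M) - 1*(-282) = -2/7*(-20) - 1*(-282) = 40/7 + 282 = 2014/7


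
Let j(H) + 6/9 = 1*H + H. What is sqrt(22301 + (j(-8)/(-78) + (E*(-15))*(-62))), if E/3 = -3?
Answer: 16*sqrt(82771)/39 ≈ 118.03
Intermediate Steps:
E = -9 (E = 3*(-3) = -9)
j(H) = -2/3 + 2*H (j(H) = -2/3 + (1*H + H) = -2/3 + (H + H) = -2/3 + 2*H)
sqrt(22301 + (j(-8)/(-78) + (E*(-15))*(-62))) = sqrt(22301 + ((-2/3 + 2*(-8))/(-78) - 9*(-15)*(-62))) = sqrt(22301 + ((-2/3 - 16)*(-1/78) + 135*(-62))) = sqrt(22301 + (-50/3*(-1/78) - 8370)) = sqrt(22301 + (25/117 - 8370)) = sqrt(22301 - 979265/117) = sqrt(1629952/117) = 16*sqrt(82771)/39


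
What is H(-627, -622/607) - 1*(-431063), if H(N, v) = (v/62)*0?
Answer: 431063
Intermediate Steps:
H(N, v) = 0 (H(N, v) = (v*(1/62))*0 = (v/62)*0 = 0)
H(-627, -622/607) - 1*(-431063) = 0 - 1*(-431063) = 0 + 431063 = 431063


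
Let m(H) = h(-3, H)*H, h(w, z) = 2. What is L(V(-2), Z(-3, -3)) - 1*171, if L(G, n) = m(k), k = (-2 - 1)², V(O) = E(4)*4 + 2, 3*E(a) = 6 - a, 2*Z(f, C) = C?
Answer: -153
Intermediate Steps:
Z(f, C) = C/2
E(a) = 2 - a/3 (E(a) = (6 - a)/3 = 2 - a/3)
V(O) = 14/3 (V(O) = (2 - ⅓*4)*4 + 2 = (2 - 4/3)*4 + 2 = (⅔)*4 + 2 = 8/3 + 2 = 14/3)
k = 9 (k = (-3)² = 9)
m(H) = 2*H
L(G, n) = 18 (L(G, n) = 2*9 = 18)
L(V(-2), Z(-3, -3)) - 1*171 = 18 - 1*171 = 18 - 171 = -153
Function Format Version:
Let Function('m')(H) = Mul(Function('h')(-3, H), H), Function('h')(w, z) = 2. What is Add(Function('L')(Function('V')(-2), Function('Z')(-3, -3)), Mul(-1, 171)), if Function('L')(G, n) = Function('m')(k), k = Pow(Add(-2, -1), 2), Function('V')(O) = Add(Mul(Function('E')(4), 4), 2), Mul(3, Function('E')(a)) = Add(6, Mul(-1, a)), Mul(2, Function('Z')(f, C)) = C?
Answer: -153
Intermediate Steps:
Function('Z')(f, C) = Mul(Rational(1, 2), C)
Function('E')(a) = Add(2, Mul(Rational(-1, 3), a)) (Function('E')(a) = Mul(Rational(1, 3), Add(6, Mul(-1, a))) = Add(2, Mul(Rational(-1, 3), a)))
Function('V')(O) = Rational(14, 3) (Function('V')(O) = Add(Mul(Add(2, Mul(Rational(-1, 3), 4)), 4), 2) = Add(Mul(Add(2, Rational(-4, 3)), 4), 2) = Add(Mul(Rational(2, 3), 4), 2) = Add(Rational(8, 3), 2) = Rational(14, 3))
k = 9 (k = Pow(-3, 2) = 9)
Function('m')(H) = Mul(2, H)
Function('L')(G, n) = 18 (Function('L')(G, n) = Mul(2, 9) = 18)
Add(Function('L')(Function('V')(-2), Function('Z')(-3, -3)), Mul(-1, 171)) = Add(18, Mul(-1, 171)) = Add(18, -171) = -153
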